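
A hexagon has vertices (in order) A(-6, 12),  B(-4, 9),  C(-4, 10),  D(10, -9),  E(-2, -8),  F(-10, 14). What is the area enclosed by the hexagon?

Apply Gauss's area formula: 2A = Σ (x_i·y_{i+1} − x_{i+1}·y_i), indices taken mod 6.
A→B: (-6)(9) − (-4)(12) = -6
B→C: (-4)(10) − (-4)(9) = -4
C→D: (-4)(-9) − (10)(10) = -64
D→E: (10)(-8) − (-2)(-9) = -98
E→F: (-2)(14) − (-10)(-8) = -108
F→A: (-10)(12) − (-6)(14) = -36
Σ = -316
Area = |Σ|/2 = 158.

158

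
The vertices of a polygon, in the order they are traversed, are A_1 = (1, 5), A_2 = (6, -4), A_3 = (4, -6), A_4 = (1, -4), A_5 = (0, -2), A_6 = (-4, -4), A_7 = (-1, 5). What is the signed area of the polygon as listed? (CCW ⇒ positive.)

-54

Apply Gauss's area formula: 2A = Σ (x_i·y_{i+1} − x_{i+1}·y_i), indices taken mod 7.
Cross-terms: -34, -20, -10, -2, -8, -24, -10  ⇒  Σ = -108
Signed area = Σ/2 = -54 (negative ⇒ clockwise traversal).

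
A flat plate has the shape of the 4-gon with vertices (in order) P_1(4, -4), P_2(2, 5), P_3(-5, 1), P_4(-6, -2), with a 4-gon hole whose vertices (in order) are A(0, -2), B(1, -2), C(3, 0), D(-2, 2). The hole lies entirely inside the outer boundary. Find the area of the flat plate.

Outer boundary:
P_1→P_2: (4)(5) − (2)(-4) = 28
P_2→P_3: (2)(1) − (-5)(5) = 27
P_3→P_4: (-5)(-2) − (-6)(1) = 16
P_4→P_1: (-6)(-4) − (4)(-2) = 32
Σ = 103
Area = |Σ|/2 = 51.5.
Hole:
Apply the surveyor's formula: 2A = Σ (x_i·y_{i+1} − x_{i+1}·y_i), indices taken mod 4.
Σ = (2) + (6) + (6) + (4) = 18
Area = |Σ|/2 = 9.
Net area = 51.5 − 9 = 42.5.

42.5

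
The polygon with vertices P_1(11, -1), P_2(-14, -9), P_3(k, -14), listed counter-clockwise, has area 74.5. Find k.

The doubled signed area Σ (x_i y_{i+1} − x_{i+1} y_i) is linear in k.
With k=0 it equals 237; the coefficient of k is 8 (from the two edges through P_3).
So 8·k + 237 = 2·74.5 = 149 ⇒ k = -11.

-11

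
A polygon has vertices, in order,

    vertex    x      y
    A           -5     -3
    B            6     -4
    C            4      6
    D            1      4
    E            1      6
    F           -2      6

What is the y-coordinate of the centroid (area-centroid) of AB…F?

47/78

Apply the shoelace formula. First the cross-terms c_i = x_i·y_{i+1} − x_{i+1}·y_i:
  38, 52, 10, 2, 18, 36  ⇒  2A = 156, A = 78.
Then Σ (y_i + y_{i+1})·c_i = 282, so ȳ = 282 / (6·78) = 47/78.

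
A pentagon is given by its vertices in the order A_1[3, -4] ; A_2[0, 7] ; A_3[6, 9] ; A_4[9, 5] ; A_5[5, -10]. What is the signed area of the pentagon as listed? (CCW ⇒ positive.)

-88.5

Apply the surveyor's formula: 2A = Σ (x_i·y_{i+1} − x_{i+1}·y_i), indices taken mod 5.
A_1→A_2: (3)(7) − (0)(-4) = 21
A_2→A_3: (0)(9) − (6)(7) = -42
A_3→A_4: (6)(5) − (9)(9) = -51
A_4→A_5: (9)(-10) − (5)(5) = -115
A_5→A_1: (5)(-4) − (3)(-10) = 10
Σ = -177
Signed area = Σ/2 = -88.5 (negative ⇒ clockwise traversal).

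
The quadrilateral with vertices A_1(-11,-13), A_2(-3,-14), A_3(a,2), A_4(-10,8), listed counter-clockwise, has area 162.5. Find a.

-1

The doubled signed area Σ (x_i y_{i+1} − x_{i+1} y_i) is linear in a.
With a=0 it equals 347; the coefficient of a is 22 (from the two edges through A_3).
So 22·a + 347 = 2·162.5 = 325 ⇒ a = -1.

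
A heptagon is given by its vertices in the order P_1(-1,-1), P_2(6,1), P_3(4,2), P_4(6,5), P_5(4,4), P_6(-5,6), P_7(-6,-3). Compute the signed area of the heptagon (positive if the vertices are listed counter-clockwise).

61.5

Apply the surveyor's formula: 2A = Σ (x_i·y_{i+1} − x_{i+1}·y_i), indices taken mod 7.
P_1→P_2: (-1)(1) − (6)(-1) = 5
P_2→P_3: (6)(2) − (4)(1) = 8
P_3→P_4: (4)(5) − (6)(2) = 8
P_4→P_5: (6)(4) − (4)(5) = 4
P_5→P_6: (4)(6) − (-5)(4) = 44
P_6→P_7: (-5)(-3) − (-6)(6) = 51
P_7→P_1: (-6)(-1) − (-1)(-3) = 3
Σ = 123
Signed area = Σ/2 = 61.5 (positive ⇒ counter-clockwise traversal).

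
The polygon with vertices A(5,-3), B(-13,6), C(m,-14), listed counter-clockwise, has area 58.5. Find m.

The doubled signed area Σ (x_i y_{i+1} − x_{i+1} y_i) is linear in m.
With m=0 it equals 243; the coefficient of m is -9 (from the two edges through C).
So -9·m + 243 = 2·58.5 = 117 ⇒ m = 14.

14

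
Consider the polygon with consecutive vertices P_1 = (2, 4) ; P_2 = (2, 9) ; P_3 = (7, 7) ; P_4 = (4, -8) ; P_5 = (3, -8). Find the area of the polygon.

Σ = (10) + (-49) + (-84) + (-8) + (28) = -103
Area = |Σ|/2 = 51.5.

51.5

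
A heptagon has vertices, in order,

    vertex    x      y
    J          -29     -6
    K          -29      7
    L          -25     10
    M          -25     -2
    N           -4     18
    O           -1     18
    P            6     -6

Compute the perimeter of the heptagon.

122

|JK| = √((0)² + (13)²) = √169 = 13
|KL| = √((4)² + (3)²) = √25 = 5
|LM| = √((0)² + (-12)²) = √144 = 12
|MN| = √((21)² + (20)²) = √841 = 29
|NO| = √((3)² + (0)²) = √9 = 3
|OP| = √((7)² + (-24)²) = √625 = 25
|PJ| = √((-35)² + (0)²) = √1225 = 35
Perimeter = 13 + 5 + 12 + 29 + 3 + 25 + 35 = 122.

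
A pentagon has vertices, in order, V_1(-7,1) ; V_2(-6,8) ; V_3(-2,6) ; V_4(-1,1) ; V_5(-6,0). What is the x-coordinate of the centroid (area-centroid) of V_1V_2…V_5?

-139/33

Apply the shoelace (surveyor's) formula. First the cross-terms c_i = x_i·y_{i+1} − x_{i+1}·y_i:
  -50, -20, 4, 6, -6  ⇒  2A = -66, A = -33.
Then Σ (x_i + x_{i+1})·c_i = 834, so x̄ = 834 / (6·(-33)) = -139/33.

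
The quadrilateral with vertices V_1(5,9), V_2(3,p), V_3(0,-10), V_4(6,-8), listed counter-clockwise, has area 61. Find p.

Write out the shoelace sum; only the two edges meeting at V_2 involve p:
2·Area = [(5·p − 3·9) + (3·(-10) − 0·p)] + 154
       = 5·p + 97 = 122
⇒ p = 5.

5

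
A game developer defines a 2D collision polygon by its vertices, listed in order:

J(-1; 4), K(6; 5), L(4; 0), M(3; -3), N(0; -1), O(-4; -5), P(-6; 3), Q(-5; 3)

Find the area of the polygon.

Σ = (-29) + (-20) + (-12) + (-3) + (-4) + (-42) + (-3) + (-17) = -130
Area = |Σ|/2 = 65.

65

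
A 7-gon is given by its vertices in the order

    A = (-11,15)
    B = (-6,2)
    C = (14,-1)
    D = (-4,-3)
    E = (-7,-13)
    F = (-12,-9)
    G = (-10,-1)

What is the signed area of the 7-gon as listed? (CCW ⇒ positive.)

Cross-terms: 68, -22, -46, 31, -93, -78, -161  ⇒  Σ = -301
Signed area = Σ/2 = -150.5 (negative ⇒ clockwise traversal).

-150.5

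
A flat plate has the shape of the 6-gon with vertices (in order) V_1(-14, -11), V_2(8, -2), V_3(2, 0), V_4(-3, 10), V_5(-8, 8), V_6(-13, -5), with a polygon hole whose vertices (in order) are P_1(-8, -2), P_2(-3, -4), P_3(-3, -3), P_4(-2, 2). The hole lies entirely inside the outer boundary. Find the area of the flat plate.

Outer boundary:
Apply the shoelace formula: 2A = Σ (x_i·y_{i+1} − x_{i+1}·y_i), indices taken mod 6.
Σ = (116) + (4) + (20) + (56) + (144) + (73) = 413
Area = |Σ|/2 = 206.5.
Hole:
Cross-terms: 26, -3, -12, 20  ⇒  Σ = 31
Area = |Σ|/2 = 15.5.
Net area = 206.5 − 15.5 = 191.

191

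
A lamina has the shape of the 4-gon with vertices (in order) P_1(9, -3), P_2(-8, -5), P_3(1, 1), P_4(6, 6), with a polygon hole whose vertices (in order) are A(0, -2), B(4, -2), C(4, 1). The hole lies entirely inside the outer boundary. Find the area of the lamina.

Outer boundary:
Apply the surveyor's formula: 2A = Σ (x_i·y_{i+1} − x_{i+1}·y_i), indices taken mod 4.
Cross-terms: -69, -3, 0, -72  ⇒  Σ = -144
Area = |Σ|/2 = 72.
Hole:
Apply the shoelace formula: 2A = Σ (x_i·y_{i+1} − x_{i+1}·y_i), indices taken mod 3.
Σ = (8) + (12) + (-8) = 12
Area = |Σ|/2 = 6.
Net area = 72 − 6 = 66.

66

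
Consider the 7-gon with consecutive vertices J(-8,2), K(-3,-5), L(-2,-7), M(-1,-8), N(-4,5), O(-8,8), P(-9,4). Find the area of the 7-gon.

45.5

Cross-terms: 46, 11, 9, -37, 8, 40, 14  ⇒  Σ = 91
Area = |Σ|/2 = 45.5.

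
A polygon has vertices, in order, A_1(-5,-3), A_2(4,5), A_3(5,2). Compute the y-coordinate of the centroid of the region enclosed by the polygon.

4/3

Apply the shoelace (surveyor's) formula. First the cross-terms c_i = x_i·y_{i+1} − x_{i+1}·y_i:
  -13, -17, -5  ⇒  2A = -35, A = -17.5.
Then Σ (y_i + y_{i+1})·c_i = -140, so ȳ = -140 / (6·(-17.5)) = 4/3.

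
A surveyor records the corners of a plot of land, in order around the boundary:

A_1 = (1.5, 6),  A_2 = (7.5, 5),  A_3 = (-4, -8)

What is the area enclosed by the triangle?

44.75

Apply Gauss's area formula: 2A = Σ (x_i·y_{i+1} − x_{i+1}·y_i), indices taken mod 3.
A_1→A_2: (1.5)(5) − (7.5)(6) = -37.5
A_2→A_3: (7.5)(-8) − (-4)(5) = -40
A_3→A_1: (-4)(6) − (1.5)(-8) = -12
Σ = -89.5
Area = |Σ|/2 = 44.75.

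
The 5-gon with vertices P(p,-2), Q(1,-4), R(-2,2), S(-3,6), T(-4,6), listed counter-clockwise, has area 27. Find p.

-5

Write out the shoelace sum; only the two edges meeting at P involve p:
2·Area = [((-4)·(-2) − p·6) + (p·(-4) − 1·(-2))] + -6
       = -10·p + 4 = 54
⇒ p = -5.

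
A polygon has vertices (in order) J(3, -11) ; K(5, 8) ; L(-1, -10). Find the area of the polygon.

Apply the shoelace (surveyor's) formula: 2A = Σ (x_i·y_{i+1} − x_{i+1}·y_i), indices taken mod 3.
Σ = (79) + (-42) + (41) = 78
Area = |Σ|/2 = 39.

39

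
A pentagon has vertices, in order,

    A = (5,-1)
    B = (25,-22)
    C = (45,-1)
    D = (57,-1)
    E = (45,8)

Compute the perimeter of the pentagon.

|AB| = √((20)² + (-21)²) = √841 = 29
|BC| = √((20)² + (21)²) = √841 = 29
|CD| = √((12)² + (0)²) = √144 = 12
|DE| = √((-12)² + (9)²) = √225 = 15
|EA| = √((-40)² + (-9)²) = √1681 = 41
Perimeter = 29 + 29 + 12 + 15 + 41 = 126.

126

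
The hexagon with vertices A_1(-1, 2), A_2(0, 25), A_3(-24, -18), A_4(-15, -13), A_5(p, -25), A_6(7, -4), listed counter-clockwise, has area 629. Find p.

9

Write out the shoelace sum; only the two edges meeting at A_5 involve p:
2·Area = [((-15)·(-25) − p·(-13)) + (p·(-4) − 7·(-25))] + 627
       = 9·p + 1177 = 1258
⇒ p = 9.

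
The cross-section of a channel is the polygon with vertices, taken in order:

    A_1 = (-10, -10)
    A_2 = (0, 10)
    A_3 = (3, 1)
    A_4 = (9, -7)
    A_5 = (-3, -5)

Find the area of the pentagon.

123

Cross-terms: -100, -30, -30, -66, -20  ⇒  Σ = -246
Area = |Σ|/2 = 123.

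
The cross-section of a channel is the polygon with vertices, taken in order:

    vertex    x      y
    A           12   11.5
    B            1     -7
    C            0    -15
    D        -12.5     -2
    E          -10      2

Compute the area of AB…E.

Apply the surveyor's formula: 2A = Σ (x_i·y_{i+1} − x_{i+1}·y_i), indices taken mod 5.
Σ = (-95.5) + (-15) + (-187.5) + (-45) + (-139) = -482
Area = |Σ|/2 = 241.

241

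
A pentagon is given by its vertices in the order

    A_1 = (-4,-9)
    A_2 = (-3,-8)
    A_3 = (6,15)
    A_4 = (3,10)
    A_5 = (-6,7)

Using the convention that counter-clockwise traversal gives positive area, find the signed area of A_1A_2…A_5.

93

Apply the surveyor's formula: 2A = Σ (x_i·y_{i+1} − x_{i+1}·y_i), indices taken mod 5.
A_1→A_2: (-4)(-8) − (-3)(-9) = 5
A_2→A_3: (-3)(15) − (6)(-8) = 3
A_3→A_4: (6)(10) − (3)(15) = 15
A_4→A_5: (3)(7) − (-6)(10) = 81
A_5→A_1: (-6)(-9) − (-4)(7) = 82
Σ = 186
Signed area = Σ/2 = 93 (positive ⇒ counter-clockwise traversal).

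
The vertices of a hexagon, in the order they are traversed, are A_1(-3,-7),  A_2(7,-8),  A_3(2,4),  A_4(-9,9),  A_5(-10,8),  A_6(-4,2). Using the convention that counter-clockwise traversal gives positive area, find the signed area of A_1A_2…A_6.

Apply the surveyor's formula: 2A = Σ (x_i·y_{i+1} − x_{i+1}·y_i), indices taken mod 6.
Σ = (73) + (44) + (54) + (18) + (12) + (34) = 235
Signed area = Σ/2 = 117.5 (positive ⇒ counter-clockwise traversal).

117.5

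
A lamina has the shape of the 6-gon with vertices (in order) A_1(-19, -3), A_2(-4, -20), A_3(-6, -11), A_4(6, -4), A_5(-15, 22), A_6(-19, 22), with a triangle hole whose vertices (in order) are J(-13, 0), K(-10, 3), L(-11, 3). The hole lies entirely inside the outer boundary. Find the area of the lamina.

Outer boundary:
Apply the surveyor's formula: 2A = Σ (x_i·y_{i+1} − x_{i+1}·y_i), indices taken mod 6.
Cross-terms: 368, -76, 90, 72, 88, 475  ⇒  Σ = 1017
Area = |Σ|/2 = 508.5.
Hole:
Apply the shoelace (surveyor's) formula: 2A = Σ (x_i·y_{i+1} − x_{i+1}·y_i), indices taken mod 3.
Σ = (-39) + (3) + (39) = 3
Area = |Σ|/2 = 1.5.
Net area = 508.5 − 1.5 = 507.

507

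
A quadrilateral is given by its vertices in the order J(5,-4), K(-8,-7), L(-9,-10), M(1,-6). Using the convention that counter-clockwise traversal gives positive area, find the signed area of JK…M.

20

Σ = (-67) + (17) + (64) + (26) = 40
Signed area = Σ/2 = 20 (positive ⇒ counter-clockwise traversal).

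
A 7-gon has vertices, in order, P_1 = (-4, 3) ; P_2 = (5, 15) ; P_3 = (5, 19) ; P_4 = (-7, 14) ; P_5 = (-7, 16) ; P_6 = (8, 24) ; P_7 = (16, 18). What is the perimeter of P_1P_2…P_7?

|P_1P_2| = √((9)² + (12)²) = √225 = 15
|P_2P_3| = √((0)² + (4)²) = √16 = 4
|P_3P_4| = √((-12)² + (-5)²) = √169 = 13
|P_4P_5| = √((0)² + (2)²) = √4 = 2
|P_5P_6| = √((15)² + (8)²) = √289 = 17
|P_6P_7| = √((8)² + (-6)²) = √100 = 10
|P_7P_1| = √((-20)² + (-15)²) = √625 = 25
Perimeter = 15 + 4 + 13 + 2 + 17 + 10 + 25 = 86.

86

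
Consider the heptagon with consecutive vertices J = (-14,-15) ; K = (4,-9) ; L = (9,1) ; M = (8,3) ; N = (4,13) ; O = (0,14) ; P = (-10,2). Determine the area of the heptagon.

378

Cross-terms: 186, 85, 19, 92, 56, 140, 178  ⇒  Σ = 756
Area = |Σ|/2 = 378.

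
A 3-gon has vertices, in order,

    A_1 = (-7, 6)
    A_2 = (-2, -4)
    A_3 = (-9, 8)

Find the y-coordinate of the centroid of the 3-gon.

Apply the shoelace formula. First the cross-terms c_i = x_i·y_{i+1} − x_{i+1}·y_i:
  40, -52, 2  ⇒  2A = -10, A = -5.
Then Σ (y_i + y_{i+1})·c_i = -100, so ȳ = -100 / (6·(-5)) = 10/3.

10/3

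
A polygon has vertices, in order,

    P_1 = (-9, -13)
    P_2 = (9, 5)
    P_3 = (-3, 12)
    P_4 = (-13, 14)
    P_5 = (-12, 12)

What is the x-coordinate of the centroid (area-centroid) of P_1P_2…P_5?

Apply Gauss's area formula. First the cross-terms c_i = x_i·y_{i+1} − x_{i+1}·y_i:
  72, 123, 114, 12, 264  ⇒  2A = 585, A = 292.5.
Then Σ (x_i + x_{i+1})·c_i = -6930, so x̄ = -6930 / (6·292.5) = -154/39.

-154/39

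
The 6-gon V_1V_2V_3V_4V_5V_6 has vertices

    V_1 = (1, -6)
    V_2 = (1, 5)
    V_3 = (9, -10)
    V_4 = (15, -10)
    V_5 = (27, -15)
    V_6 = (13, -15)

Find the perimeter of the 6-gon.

76

|V_1V_2| = √((0)² + (11)²) = √121 = 11
|V_2V_3| = √((8)² + (-15)²) = √289 = 17
|V_3V_4| = √((6)² + (0)²) = √36 = 6
|V_4V_5| = √((12)² + (-5)²) = √169 = 13
|V_5V_6| = √((-14)² + (0)²) = √196 = 14
|V_6V_1| = √((-12)² + (9)²) = √225 = 15
Perimeter = 11 + 17 + 6 + 13 + 14 + 15 = 76.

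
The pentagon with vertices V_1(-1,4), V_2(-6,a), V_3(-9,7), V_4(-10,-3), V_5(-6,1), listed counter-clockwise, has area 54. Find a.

10

The doubled signed area Σ (x_i y_{i+1} − x_{i+1} y_i) is linear in a.
With a=0 it equals 28; the coefficient of a is 8 (from the two edges through V_2).
So 8·a + 28 = 2·54 = 108 ⇒ a = 10.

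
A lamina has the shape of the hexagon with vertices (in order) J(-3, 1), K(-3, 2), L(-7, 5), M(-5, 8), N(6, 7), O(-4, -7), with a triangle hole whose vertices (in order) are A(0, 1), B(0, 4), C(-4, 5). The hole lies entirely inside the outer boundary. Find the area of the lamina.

Outer boundary:
Apply the shoelace (surveyor's) formula: 2A = Σ (x_i·y_{i+1} − x_{i+1}·y_i), indices taken mod 6.
J→K: (-3)(2) − (-3)(1) = -3
K→L: (-3)(5) − (-7)(2) = -1
L→M: (-7)(8) − (-5)(5) = -31
M→N: (-5)(7) − (6)(8) = -83
N→O: (6)(-7) − (-4)(7) = -14
O→J: (-4)(1) − (-3)(-7) = -25
Σ = -157
Area = |Σ|/2 = 78.5.
Hole:
Apply the shoelace (surveyor's) formula: 2A = Σ (x_i·y_{i+1} − x_{i+1}·y_i), indices taken mod 3.
A→B: (0)(4) − (0)(1) = 0
B→C: (0)(5) − (-4)(4) = 16
C→A: (-4)(1) − (0)(5) = -4
Σ = 12
Area = |Σ|/2 = 6.
Net area = 78.5 − 6 = 72.5.

72.5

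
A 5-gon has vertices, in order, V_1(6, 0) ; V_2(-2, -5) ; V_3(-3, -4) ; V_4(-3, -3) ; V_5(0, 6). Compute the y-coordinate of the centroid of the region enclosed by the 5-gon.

Apply the surveyor's formula. First the cross-terms c_i = x_i·y_{i+1} − x_{i+1}·y_i:
  -30, -7, -3, -18, -36  ⇒  2A = -94, A = -47.
Then Σ (y_i + y_{i+1})·c_i = -36, so ȳ = -36 / (6·(-47)) = 6/47.

6/47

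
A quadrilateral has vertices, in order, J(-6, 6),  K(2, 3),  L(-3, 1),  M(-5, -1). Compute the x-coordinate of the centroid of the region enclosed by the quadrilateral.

Apply the shoelace formula. First the cross-terms c_i = x_i·y_{i+1} − x_{i+1}·y_i:
  -30, 11, 8, -36  ⇒  2A = -47, A = -23.5.
Then Σ (x_i + x_{i+1})·c_i = 441, so x̄ = 441 / (6·(-23.5)) = -147/47.

-147/47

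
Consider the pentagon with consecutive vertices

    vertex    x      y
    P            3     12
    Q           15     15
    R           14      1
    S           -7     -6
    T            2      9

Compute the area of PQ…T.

230.5

Apply the shoelace formula: 2A = Σ (x_i·y_{i+1} − x_{i+1}·y_i), indices taken mod 5.
P→Q: (3)(15) − (15)(12) = -135
Q→R: (15)(1) − (14)(15) = -195
R→S: (14)(-6) − (-7)(1) = -77
S→T: (-7)(9) − (2)(-6) = -51
T→P: (2)(12) − (3)(9) = -3
Σ = -461
Area = |Σ|/2 = 230.5.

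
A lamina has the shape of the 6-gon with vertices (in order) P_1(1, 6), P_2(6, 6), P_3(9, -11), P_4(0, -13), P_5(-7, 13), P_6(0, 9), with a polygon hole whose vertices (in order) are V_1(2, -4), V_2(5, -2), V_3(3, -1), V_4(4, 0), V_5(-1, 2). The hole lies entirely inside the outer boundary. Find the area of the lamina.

Outer boundary:
Cross-terms: -30, -120, -117, -91, -63, -9  ⇒  Σ = -430
Area = |Σ|/2 = 215.
Hole:
Apply the shoelace (surveyor's) formula: 2A = Σ (x_i·y_{i+1} − x_{i+1}·y_i), indices taken mod 5.
Cross-terms: 16, 1, 4, 8, 0  ⇒  Σ = 29
Area = |Σ|/2 = 14.5.
Net area = 215 − 14.5 = 200.5.

200.5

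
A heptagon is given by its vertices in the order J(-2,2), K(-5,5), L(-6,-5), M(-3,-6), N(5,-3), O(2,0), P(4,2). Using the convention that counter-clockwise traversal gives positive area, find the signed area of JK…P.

68.5

Σ = (0) + (55) + (21) + (39) + (6) + (4) + (12) = 137
Signed area = Σ/2 = 68.5 (positive ⇒ counter-clockwise traversal).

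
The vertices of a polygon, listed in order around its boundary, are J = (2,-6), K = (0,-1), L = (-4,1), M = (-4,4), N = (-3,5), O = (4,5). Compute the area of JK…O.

Apply Gauss's area formula: 2A = Σ (x_i·y_{i+1} − x_{i+1}·y_i), indices taken mod 6.
Σ = (-2) + (-4) + (-12) + (-8) + (-35) + (-34) = -95
Area = |Σ|/2 = 47.5.

47.5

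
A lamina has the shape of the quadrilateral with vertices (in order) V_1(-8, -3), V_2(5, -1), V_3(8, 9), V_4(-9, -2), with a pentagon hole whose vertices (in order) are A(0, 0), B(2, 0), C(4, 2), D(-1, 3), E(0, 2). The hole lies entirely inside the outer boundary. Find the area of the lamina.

Outer boundary:
Apply the shoelace formula: 2A = Σ (x_i·y_{i+1} − x_{i+1}·y_i), indices taken mod 4.
Σ = (23) + (53) + (65) + (11) = 152
Area = |Σ|/2 = 76.
Hole:
Σ = (0) + (4) + (14) + (-2) + (0) = 16
Area = |Σ|/2 = 8.
Net area = 76 − 8 = 68.

68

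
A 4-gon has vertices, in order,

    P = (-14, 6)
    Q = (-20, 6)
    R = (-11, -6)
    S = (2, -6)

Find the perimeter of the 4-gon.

|PQ| = √((-6)² + (0)²) = √36 = 6
|QR| = √((9)² + (-12)²) = √225 = 15
|RS| = √((13)² + (0)²) = √169 = 13
|SP| = √((-16)² + (12)²) = √400 = 20
Perimeter = 6 + 15 + 13 + 20 = 54.

54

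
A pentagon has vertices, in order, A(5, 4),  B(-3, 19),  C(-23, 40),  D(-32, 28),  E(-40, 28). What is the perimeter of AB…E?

|AB| = √((-8)² + (15)²) = √289 = 17
|BC| = √((-20)² + (21)²) = √841 = 29
|CD| = √((-9)² + (-12)²) = √225 = 15
|DE| = √((-8)² + (0)²) = √64 = 8
|EA| = √((45)² + (-24)²) = √2601 = 51
Perimeter = 17 + 29 + 15 + 8 + 51 = 120.

120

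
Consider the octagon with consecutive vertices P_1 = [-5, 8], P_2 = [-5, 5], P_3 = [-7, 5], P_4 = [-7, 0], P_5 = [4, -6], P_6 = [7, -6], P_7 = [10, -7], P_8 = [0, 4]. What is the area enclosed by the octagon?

Apply the shoelace formula: 2A = Σ (x_i·y_{i+1} − x_{i+1}·y_i), indices taken mod 8.
Cross-terms: 15, 10, 35, 42, 18, 11, 40, 20  ⇒  Σ = 191
Area = |Σ|/2 = 95.5.

95.5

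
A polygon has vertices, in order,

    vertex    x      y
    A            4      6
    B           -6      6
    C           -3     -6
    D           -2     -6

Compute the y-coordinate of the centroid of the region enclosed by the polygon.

18/11

Apply the shoelace (surveyor's) formula. First the cross-terms c_i = x_i·y_{i+1} − x_{i+1}·y_i:
  60, 54, 6, 12  ⇒  2A = 132, A = 66.
Then Σ (y_i + y_{i+1})·c_i = 648, so ȳ = 648 / (6·66) = 18/11.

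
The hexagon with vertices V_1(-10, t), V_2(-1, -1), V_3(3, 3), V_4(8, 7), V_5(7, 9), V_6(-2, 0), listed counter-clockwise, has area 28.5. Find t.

Write out the shoelace sum; only the two edges meeting at V_1 involve t:
2·Area = [((-2)·t − (-10)·0) + ((-10)·(-1) − (-1)·t)] + 38
       = -1·t + 48 = 57
⇒ t = -9.

-9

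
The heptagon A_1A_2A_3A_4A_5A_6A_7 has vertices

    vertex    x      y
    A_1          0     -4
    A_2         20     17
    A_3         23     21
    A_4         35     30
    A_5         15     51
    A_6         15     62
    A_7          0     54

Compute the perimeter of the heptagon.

|A_1A_2| = √((20)² + (21)²) = √841 = 29
|A_2A_3| = √((3)² + (4)²) = √25 = 5
|A_3A_4| = √((12)² + (9)²) = √225 = 15
|A_4A_5| = √((-20)² + (21)²) = √841 = 29
|A_5A_6| = √((0)² + (11)²) = √121 = 11
|A_6A_7| = √((-15)² + (-8)²) = √289 = 17
|A_7A_1| = √((0)² + (-58)²) = √3364 = 58
Perimeter = 29 + 5 + 15 + 29 + 11 + 17 + 58 = 164.

164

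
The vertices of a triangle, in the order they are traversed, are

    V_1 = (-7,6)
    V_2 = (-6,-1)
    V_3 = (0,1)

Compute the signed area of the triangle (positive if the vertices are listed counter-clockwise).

Apply the surveyor's formula: 2A = Σ (x_i·y_{i+1} − x_{i+1}·y_i), indices taken mod 3.
Σ = (43) + (-6) + (7) = 44
Signed area = Σ/2 = 22 (positive ⇒ counter-clockwise traversal).

22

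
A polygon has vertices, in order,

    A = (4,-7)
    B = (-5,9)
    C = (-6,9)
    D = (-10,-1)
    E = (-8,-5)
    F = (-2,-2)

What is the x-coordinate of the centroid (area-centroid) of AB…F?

-301/66

Apply the shoelace formula. First the cross-terms c_i = x_i·y_{i+1} − x_{i+1}·y_i:
  1, 9, 96, 42, 6, 22  ⇒  2A = 176, A = 88.
Then Σ (x_i + x_{i+1})·c_i = -2408, so x̄ = -2408 / (6·88) = -301/66.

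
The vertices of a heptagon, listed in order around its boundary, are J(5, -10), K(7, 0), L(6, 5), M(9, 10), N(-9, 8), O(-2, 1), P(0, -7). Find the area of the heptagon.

Apply the surveyor's formula: 2A = Σ (x_i·y_{i+1} − x_{i+1}·y_i), indices taken mod 7.
Σ = (70) + (35) + (15) + (162) + (7) + (14) + (35) = 338
Area = |Σ|/2 = 169.

169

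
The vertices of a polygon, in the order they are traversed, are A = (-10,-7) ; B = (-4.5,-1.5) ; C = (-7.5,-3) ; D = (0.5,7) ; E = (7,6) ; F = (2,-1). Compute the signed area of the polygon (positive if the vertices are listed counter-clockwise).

Apply the shoelace (surveyor's) formula: 2A = Σ (x_i·y_{i+1} − x_{i+1}·y_i), indices taken mod 6.
A→B: (-10)(-1.5) − (-4.5)(-7) = -16.5
B→C: (-4.5)(-3) − (-7.5)(-1.5) = 2.25
C→D: (-7.5)(7) − (0.5)(-3) = -51
D→E: (0.5)(6) − (7)(7) = -46
E→F: (7)(-1) − (2)(6) = -19
F→A: (2)(-7) − (-10)(-1) = -24
Σ = -154.25
Signed area = Σ/2 = -77.125 (negative ⇒ clockwise traversal).

-77.125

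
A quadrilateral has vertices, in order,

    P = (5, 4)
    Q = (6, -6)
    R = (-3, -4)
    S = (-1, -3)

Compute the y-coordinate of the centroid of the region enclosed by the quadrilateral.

-2.1

Apply the shoelace (surveyor's) formula. First the cross-terms c_i = x_i·y_{i+1} − x_{i+1}·y_i:
  -54, -42, 5, 11  ⇒  2A = -80, A = -40.
Then Σ (y_i + y_{i+1})·c_i = 504, so ȳ = 504 / (6·(-40)) = -2.1.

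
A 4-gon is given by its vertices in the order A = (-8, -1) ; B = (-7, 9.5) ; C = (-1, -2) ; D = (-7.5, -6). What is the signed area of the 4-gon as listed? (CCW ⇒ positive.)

-54.5

Apply the shoelace (surveyor's) formula: 2A = Σ (x_i·y_{i+1} − x_{i+1}·y_i), indices taken mod 4.
A→B: (-8)(9.5) − (-7)(-1) = -83
B→C: (-7)(-2) − (-1)(9.5) = 23.5
C→D: (-1)(-6) − (-7.5)(-2) = -9
D→A: (-7.5)(-1) − (-8)(-6) = -40.5
Σ = -109
Signed area = Σ/2 = -54.5 (negative ⇒ clockwise traversal).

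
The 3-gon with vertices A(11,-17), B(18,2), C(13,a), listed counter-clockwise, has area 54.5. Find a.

Write out the shoelace sum; only the two edges meeting at C involve a:
2·Area = [(18·a − 13·2) + (13·(-17) − 11·a)] + 328
       = 7·a + 81 = 109
⇒ a = 4.

4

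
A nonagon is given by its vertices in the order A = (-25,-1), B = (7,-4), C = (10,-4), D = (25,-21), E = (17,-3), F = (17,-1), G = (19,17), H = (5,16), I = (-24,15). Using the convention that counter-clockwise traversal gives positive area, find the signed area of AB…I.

Apply the shoelace (surveyor's) formula: 2A = Σ (x_i·y_{i+1} − x_{i+1}·y_i), indices taken mod 9.
Cross-terms: 107, 12, -110, 282, 34, 308, 219, 459, 399  ⇒  Σ = 1710
Signed area = Σ/2 = 855 (positive ⇒ counter-clockwise traversal).

855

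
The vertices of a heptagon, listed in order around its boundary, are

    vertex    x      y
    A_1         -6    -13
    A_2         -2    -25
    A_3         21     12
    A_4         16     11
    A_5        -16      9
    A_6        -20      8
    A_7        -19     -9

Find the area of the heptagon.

Apply the shoelace formula: 2A = Σ (x_i·y_{i+1} − x_{i+1}·y_i), indices taken mod 7.
Σ = (124) + (501) + (39) + (320) + (52) + (332) + (193) = 1561
Area = |Σ|/2 = 780.5.

780.5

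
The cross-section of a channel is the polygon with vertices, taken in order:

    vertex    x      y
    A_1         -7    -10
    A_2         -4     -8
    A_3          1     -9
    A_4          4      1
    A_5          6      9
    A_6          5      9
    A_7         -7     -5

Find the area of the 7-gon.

104.5

Σ = (16) + (44) + (37) + (30) + (9) + (38) + (35) = 209
Area = |Σ|/2 = 104.5.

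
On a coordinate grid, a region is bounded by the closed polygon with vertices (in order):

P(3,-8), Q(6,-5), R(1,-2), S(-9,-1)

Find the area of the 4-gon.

Apply the shoelace (surveyor's) formula: 2A = Σ (x_i·y_{i+1} − x_{i+1}·y_i), indices taken mod 4.
Σ = (33) + (-7) + (-19) + (75) = 82
Area = |Σ|/2 = 41.

41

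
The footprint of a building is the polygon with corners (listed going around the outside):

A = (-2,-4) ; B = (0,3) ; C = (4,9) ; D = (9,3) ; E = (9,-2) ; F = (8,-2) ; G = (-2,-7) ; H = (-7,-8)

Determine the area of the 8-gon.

Apply the surveyor's formula: 2A = Σ (x_i·y_{i+1} − x_{i+1}·y_i), indices taken mod 8.
Σ = (-6) + (-12) + (-69) + (-45) + (-2) + (-60) + (-33) + (12) = -215
Area = |Σ|/2 = 107.5.

107.5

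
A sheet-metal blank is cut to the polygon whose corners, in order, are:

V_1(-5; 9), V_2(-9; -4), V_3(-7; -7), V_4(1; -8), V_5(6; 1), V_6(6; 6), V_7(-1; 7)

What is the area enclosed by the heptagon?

176

Cross-terms: 101, 35, 63, 49, 30, 48, 26  ⇒  Σ = 352
Area = |Σ|/2 = 176.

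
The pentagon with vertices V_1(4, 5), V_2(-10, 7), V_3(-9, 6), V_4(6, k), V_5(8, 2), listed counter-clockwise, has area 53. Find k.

-1

The doubled signed area Σ (x_i y_{i+1} − x_{i+1} y_i) is linear in k.
With k=0 it equals 89; the coefficient of k is -17 (from the two edges through V_4).
So -17·k + 89 = 2·53 = 106 ⇒ k = -1.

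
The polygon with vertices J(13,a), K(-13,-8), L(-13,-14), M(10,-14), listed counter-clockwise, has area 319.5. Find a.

7

The doubled signed area Σ (x_i y_{i+1} − x_{i+1} y_i) is linear in a.
With a=0 it equals 478; the coefficient of a is 23 (from the two edges through J).
So 23·a + 478 = 2·319.5 = 639 ⇒ a = 7.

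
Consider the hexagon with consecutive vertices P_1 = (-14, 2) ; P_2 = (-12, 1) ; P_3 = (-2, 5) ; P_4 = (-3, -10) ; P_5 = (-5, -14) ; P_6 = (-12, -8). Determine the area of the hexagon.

142.5

Σ = (10) + (-58) + (35) + (-8) + (-128) + (-136) = -285
Area = |Σ|/2 = 142.5.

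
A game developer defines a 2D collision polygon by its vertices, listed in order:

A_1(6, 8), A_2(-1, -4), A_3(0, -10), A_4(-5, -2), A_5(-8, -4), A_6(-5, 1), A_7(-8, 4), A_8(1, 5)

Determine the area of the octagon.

Σ = (-16) + (10) + (-50) + (4) + (-28) + (-12) + (-44) + (-22) = -158
Area = |Σ|/2 = 79.

79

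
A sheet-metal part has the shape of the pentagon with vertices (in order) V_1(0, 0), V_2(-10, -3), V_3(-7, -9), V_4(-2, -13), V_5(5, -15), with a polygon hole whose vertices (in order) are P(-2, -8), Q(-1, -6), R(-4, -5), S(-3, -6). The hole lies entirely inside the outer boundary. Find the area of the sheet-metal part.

Outer boundary:
Cross-terms: 0, 69, 73, 95, 0  ⇒  Σ = 237
Area = |Σ|/2 = 118.5.
Hole:
Apply the surveyor's formula: 2A = Σ (x_i·y_{i+1} − x_{i+1}·y_i), indices taken mod 4.
P→Q: (-2)(-6) − (-1)(-8) = 4
Q→R: (-1)(-5) − (-4)(-6) = -19
R→S: (-4)(-6) − (-3)(-5) = 9
S→P: (-3)(-8) − (-2)(-6) = 12
Σ = 6
Area = |Σ|/2 = 3.
Net area = 118.5 − 3 = 115.5.

115.5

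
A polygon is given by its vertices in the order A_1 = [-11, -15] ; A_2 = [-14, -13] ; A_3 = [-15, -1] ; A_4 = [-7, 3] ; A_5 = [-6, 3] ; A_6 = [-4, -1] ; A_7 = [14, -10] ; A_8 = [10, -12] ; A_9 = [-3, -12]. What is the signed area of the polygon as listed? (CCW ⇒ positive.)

Cross-terms: -67, -181, -52, -3, 18, 54, -68, -156, -87  ⇒  Σ = -542
Signed area = Σ/2 = -271 (negative ⇒ clockwise traversal).

-271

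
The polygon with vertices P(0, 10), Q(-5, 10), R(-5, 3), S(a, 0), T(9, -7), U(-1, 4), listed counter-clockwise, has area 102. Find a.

-10

The doubled signed area Σ (x_i y_{i+1} − x_{i+1} y_i) is linear in a.
With a=0 it equals 104; the coefficient of a is -10 (from the two edges through S).
So -10·a + 104 = 2·102 = 204 ⇒ a = -10.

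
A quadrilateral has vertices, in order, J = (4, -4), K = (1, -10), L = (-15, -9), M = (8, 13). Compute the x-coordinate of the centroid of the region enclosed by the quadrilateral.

Apply Gauss's area formula. First the cross-terms c_i = x_i·y_{i+1} − x_{i+1}·y_i:
  -36, -159, -123, -84  ⇒  2A = -402, A = -201.
Then Σ (x_i + x_{i+1})·c_i = 1899, so x̄ = 1899 / (6·(-201)) = -211/134.

-211/134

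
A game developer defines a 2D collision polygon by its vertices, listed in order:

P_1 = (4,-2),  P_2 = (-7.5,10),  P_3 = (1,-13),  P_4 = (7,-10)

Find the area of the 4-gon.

Σ = (25) + (87.5) + (81) + (26) = 219.5
Area = |Σ|/2 = 109.75.

109.75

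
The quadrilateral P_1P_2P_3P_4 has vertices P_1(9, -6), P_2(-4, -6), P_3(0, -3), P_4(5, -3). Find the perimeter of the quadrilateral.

|P_1P_2| = √((-13)² + (0)²) = √169 = 13
|P_2P_3| = √((4)² + (3)²) = √25 = 5
|P_3P_4| = √((5)² + (0)²) = √25 = 5
|P_4P_1| = √((4)² + (-3)²) = √25 = 5
Perimeter = 13 + 5 + 5 + 5 = 28.

28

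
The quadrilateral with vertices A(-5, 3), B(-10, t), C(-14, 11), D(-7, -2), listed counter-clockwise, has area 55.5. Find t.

The doubled signed area Σ (x_i y_{i+1} − x_{i+1} y_i) is linear in t.
With t=0 it equals -6; the coefficient of t is 9 (from the two edges through B).
So 9·t + -6 = 2·55.5 = 111 ⇒ t = 13.

13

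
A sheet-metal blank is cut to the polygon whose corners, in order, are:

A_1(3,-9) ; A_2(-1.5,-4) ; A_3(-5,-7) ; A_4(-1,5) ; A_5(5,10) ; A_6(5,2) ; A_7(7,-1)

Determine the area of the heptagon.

Apply Gauss's area formula: 2A = Σ (x_i·y_{i+1} − x_{i+1}·y_i), indices taken mod 7.
A_1→A_2: (3)(-4) − (-1.5)(-9) = -25.5
A_2→A_3: (-1.5)(-7) − (-5)(-4) = -9.5
A_3→A_4: (-5)(5) − (-1)(-7) = -32
A_4→A_5: (-1)(10) − (5)(5) = -35
A_5→A_6: (5)(2) − (5)(10) = -40
A_6→A_7: (5)(-1) − (7)(2) = -19
A_7→A_1: (7)(-9) − (3)(-1) = -60
Σ = -221
Area = |Σ|/2 = 110.5.

110.5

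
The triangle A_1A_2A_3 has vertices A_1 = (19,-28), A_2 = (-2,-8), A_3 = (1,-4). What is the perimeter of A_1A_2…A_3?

64

|A_1A_2| = √((-21)² + (20)²) = √841 = 29
|A_2A_3| = √((3)² + (4)²) = √25 = 5
|A_3A_1| = √((18)² + (-24)²) = √900 = 30
Perimeter = 29 + 5 + 30 = 64.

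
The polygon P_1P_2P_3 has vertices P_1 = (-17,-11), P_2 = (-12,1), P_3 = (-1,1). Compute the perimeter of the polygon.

|P_1P_2| = √((5)² + (12)²) = √169 = 13
|P_2P_3| = √((11)² + (0)²) = √121 = 11
|P_3P_1| = √((-16)² + (-12)²) = √400 = 20
Perimeter = 13 + 11 + 20 = 44.

44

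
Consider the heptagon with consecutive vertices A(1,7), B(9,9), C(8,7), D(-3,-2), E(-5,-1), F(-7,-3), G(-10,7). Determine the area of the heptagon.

Apply Gauss's area formula: 2A = Σ (x_i·y_{i+1} − x_{i+1}·y_i), indices taken mod 7.
Σ = (-54) + (-9) + (5) + (-7) + (8) + (-79) + (-77) = -213
Area = |Σ|/2 = 106.5.

106.5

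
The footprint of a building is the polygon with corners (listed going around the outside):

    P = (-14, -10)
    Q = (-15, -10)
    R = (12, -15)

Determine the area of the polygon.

2.5

Σ = (-10) + (345) + (-330) = 5
Area = |Σ|/2 = 2.5.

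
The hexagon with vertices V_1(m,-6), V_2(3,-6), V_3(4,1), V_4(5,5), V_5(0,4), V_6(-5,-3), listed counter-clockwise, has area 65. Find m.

Write out the shoelace sum; only the two edges meeting at V_1 involve m:
2·Area = [((-5)·(-6) − m·(-3)) + (m·(-6) − 3·(-6))] + 82
       = -3·m + 130 = 130
⇒ m = 0.

0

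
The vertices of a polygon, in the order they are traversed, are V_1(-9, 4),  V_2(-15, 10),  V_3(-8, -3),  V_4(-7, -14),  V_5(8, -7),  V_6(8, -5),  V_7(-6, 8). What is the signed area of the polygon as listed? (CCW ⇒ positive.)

Σ = (-30) + (125) + (91) + (161) + (16) + (34) + (48) = 445
Signed area = Σ/2 = 222.5 (positive ⇒ counter-clockwise traversal).

222.5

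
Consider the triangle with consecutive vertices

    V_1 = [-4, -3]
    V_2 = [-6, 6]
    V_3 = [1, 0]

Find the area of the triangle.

25.5

Apply Gauss's area formula: 2A = Σ (x_i·y_{i+1} − x_{i+1}·y_i), indices taken mod 3.
Σ = (-42) + (-6) + (-3) = -51
Area = |Σ|/2 = 25.5.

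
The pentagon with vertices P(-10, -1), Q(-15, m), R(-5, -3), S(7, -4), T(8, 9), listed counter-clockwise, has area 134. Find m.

Write out the shoelace sum; only the two edges meeting at Q involve m:
2·Area = [((-10)·m − (-15)·(-1)) + ((-15)·(-3) − (-5)·m)] + 218
       = -5·m + 248 = 268
⇒ m = -4.

-4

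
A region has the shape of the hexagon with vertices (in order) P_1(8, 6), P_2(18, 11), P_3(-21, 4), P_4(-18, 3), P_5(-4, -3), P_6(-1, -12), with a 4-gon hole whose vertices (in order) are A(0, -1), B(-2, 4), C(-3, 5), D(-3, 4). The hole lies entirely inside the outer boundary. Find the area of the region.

Outer boundary:
Apply the shoelace formula: 2A = Σ (x_i·y_{i+1} − x_{i+1}·y_i), indices taken mod 6.
Σ = (-20) + (303) + (9) + (66) + (45) + (90) = 493
Area = |Σ|/2 = 246.5.
Hole:
Apply Gauss's area formula: 2A = Σ (x_i·y_{i+1} − x_{i+1}·y_i), indices taken mod 4.
A→B: (0)(4) − (-2)(-1) = -2
B→C: (-2)(5) − (-3)(4) = 2
C→D: (-3)(4) − (-3)(5) = 3
D→A: (-3)(-1) − (0)(4) = 3
Σ = 6
Area = |Σ|/2 = 3.
Net area = 246.5 − 3 = 243.5.

243.5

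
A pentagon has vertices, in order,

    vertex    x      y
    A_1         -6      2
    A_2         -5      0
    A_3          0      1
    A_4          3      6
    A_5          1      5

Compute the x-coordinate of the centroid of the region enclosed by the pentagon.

-218/129

Apply the shoelace formula. First the cross-terms c_i = x_i·y_{i+1} − x_{i+1}·y_i:
  10, -5, -3, 9, 32  ⇒  2A = 43, A = 21.5.
Then Σ (x_i + x_{i+1})·c_i = -218, so x̄ = -218 / (6·21.5) = -218/129.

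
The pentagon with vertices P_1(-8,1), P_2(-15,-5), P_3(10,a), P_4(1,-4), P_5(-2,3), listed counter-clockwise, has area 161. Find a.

The doubled signed area Σ (x_i y_{i+1} − x_{i+1} y_i) is linear in a.
With a=0 it equals 82; the coefficient of a is -16 (from the two edges through P_3).
So -16·a + 82 = 2·161 = 322 ⇒ a = -15.

-15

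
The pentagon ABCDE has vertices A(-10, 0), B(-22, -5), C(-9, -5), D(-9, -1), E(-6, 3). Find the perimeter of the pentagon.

40

|AB| = √((-12)² + (-5)²) = √169 = 13
|BC| = √((13)² + (0)²) = √169 = 13
|CD| = √((0)² + (4)²) = √16 = 4
|DE| = √((3)² + (4)²) = √25 = 5
|EA| = √((-4)² + (-3)²) = √25 = 5
Perimeter = 13 + 13 + 4 + 5 + 5 = 40.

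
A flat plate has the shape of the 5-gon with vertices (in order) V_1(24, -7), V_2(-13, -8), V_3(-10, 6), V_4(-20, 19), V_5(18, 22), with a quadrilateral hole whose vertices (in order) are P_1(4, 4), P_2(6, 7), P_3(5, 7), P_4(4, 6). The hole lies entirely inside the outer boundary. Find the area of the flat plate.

971

Outer boundary:
Apply the surveyor's formula: 2A = Σ (x_i·y_{i+1} − x_{i+1}·y_i), indices taken mod 5.
Σ = (-283) + (-158) + (-70) + (-782) + (-654) = -1947
Area = |Σ|/2 = 973.5.
Hole:
Apply Gauss's area formula: 2A = Σ (x_i·y_{i+1} − x_{i+1}·y_i), indices taken mod 4.
Σ = (4) + (7) + (2) + (-8) = 5
Area = |Σ|/2 = 2.5.
Net area = 973.5 − 2.5 = 971.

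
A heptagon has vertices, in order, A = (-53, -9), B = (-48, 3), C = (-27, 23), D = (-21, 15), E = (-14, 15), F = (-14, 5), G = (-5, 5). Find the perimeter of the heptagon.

128

|AB| = √((5)² + (12)²) = √169 = 13
|BC| = √((21)² + (20)²) = √841 = 29
|CD| = √((6)² + (-8)²) = √100 = 10
|DE| = √((7)² + (0)²) = √49 = 7
|EF| = √((0)² + (-10)²) = √100 = 10
|FG| = √((9)² + (0)²) = √81 = 9
|GA| = √((-48)² + (-14)²) = √2500 = 50
Perimeter = 13 + 29 + 10 + 7 + 10 + 9 + 50 = 128.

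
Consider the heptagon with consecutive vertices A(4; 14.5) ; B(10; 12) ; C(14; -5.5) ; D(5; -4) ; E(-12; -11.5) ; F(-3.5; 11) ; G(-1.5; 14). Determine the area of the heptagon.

Cross-terms: -97, -223, -28.5, -105.5, -172.25, -32.5, -77.75  ⇒  Σ = -736.5
Area = |Σ|/2 = 368.25.

368.25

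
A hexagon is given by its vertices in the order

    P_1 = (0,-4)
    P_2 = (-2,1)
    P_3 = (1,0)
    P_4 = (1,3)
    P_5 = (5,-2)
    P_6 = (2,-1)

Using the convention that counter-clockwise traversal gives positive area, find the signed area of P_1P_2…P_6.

-16

Apply Gauss's area formula: 2A = Σ (x_i·y_{i+1} − x_{i+1}·y_i), indices taken mod 6.
P_1→P_2: (0)(1) − (-2)(-4) = -8
P_2→P_3: (-2)(0) − (1)(1) = -1
P_3→P_4: (1)(3) − (1)(0) = 3
P_4→P_5: (1)(-2) − (5)(3) = -17
P_5→P_6: (5)(-1) − (2)(-2) = -1
P_6→P_1: (2)(-4) − (0)(-1) = -8
Σ = -32
Signed area = Σ/2 = -16 (negative ⇒ clockwise traversal).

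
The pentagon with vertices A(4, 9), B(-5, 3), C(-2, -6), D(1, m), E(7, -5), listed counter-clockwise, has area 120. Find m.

Write out the shoelace sum; only the two edges meeting at D involve m:
2·Area = [((-2)·m − 1·(-6)) + (1·(-5) − 7·m)] + 176
       = -9·m + 177 = 240
⇒ m = -7.

-7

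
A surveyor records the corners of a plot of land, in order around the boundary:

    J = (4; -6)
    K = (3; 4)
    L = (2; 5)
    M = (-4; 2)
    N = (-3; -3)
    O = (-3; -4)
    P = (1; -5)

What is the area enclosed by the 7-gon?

59.5

Apply the surveyor's formula: 2A = Σ (x_i·y_{i+1} − x_{i+1}·y_i), indices taken mod 7.
Cross-terms: 34, 7, 24, 18, 3, 19, 14  ⇒  Σ = 119
Area = |Σ|/2 = 59.5.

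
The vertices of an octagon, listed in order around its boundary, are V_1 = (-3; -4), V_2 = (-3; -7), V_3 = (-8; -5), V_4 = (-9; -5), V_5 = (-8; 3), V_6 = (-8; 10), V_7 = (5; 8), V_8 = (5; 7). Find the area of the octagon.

139

Apply the shoelace formula: 2A = Σ (x_i·y_{i+1} − x_{i+1}·y_i), indices taken mod 8.
Σ = (9) + (-41) + (-5) + (-67) + (-56) + (-114) + (-5) + (1) = -278
Area = |Σ|/2 = 139.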